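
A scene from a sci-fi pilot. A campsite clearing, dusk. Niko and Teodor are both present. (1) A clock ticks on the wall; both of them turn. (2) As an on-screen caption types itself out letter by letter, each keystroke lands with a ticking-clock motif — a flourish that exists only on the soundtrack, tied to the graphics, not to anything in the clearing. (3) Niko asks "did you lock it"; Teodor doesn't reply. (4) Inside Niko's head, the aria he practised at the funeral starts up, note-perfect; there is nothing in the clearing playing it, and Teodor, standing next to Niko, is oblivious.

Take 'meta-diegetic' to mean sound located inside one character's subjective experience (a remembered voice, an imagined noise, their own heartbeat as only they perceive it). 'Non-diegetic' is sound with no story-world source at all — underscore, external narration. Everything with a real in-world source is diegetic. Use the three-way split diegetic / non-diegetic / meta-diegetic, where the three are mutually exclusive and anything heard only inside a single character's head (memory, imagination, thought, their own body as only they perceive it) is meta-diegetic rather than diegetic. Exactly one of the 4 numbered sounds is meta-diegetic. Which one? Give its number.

(1) is diegetic: the sound comes from a clock physically present in the location.
Sound (2): it accompanies on-screen graphics, not anything inside the story world, so non-diegetic.
Sound (3): on-screen dialogue — Niko speaks and Teodor is there to hear, so diegetic.
(4) the music is a memory playing inside Niko's mind alone; no real-world source, Teodor can't hear it → meta-diegetic.
Only (4) is meta-diegetic.

4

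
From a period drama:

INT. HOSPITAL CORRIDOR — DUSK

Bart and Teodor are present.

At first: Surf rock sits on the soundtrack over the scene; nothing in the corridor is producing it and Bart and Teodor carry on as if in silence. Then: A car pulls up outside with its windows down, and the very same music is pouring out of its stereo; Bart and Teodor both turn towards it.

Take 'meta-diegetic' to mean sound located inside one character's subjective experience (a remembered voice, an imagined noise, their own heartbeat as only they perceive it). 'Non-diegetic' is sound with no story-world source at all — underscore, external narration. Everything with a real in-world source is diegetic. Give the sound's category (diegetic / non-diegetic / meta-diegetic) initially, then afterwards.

non-diegetic, diegetic

Initially: no in-world source exists and no character can hear it — underscore → non-diegetic.
Afterwards: the car stereo is now a real source in the story world and the characters hear it → diegetic.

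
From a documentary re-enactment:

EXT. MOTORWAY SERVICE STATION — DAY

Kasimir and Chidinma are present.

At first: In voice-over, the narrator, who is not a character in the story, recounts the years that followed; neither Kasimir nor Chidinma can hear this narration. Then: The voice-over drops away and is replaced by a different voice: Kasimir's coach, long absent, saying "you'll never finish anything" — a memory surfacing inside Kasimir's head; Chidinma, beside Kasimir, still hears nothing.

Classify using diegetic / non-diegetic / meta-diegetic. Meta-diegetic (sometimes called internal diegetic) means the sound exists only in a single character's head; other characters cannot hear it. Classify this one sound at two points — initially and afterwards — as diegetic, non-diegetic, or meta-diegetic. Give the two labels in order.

Initially: the external narrator addresses only the audience — outside the story world → non-diegetic.
Afterwards: the replacement voice is a memory inside Kasimir's mind specifically → meta-diegetic.

non-diegetic, meta-diegetic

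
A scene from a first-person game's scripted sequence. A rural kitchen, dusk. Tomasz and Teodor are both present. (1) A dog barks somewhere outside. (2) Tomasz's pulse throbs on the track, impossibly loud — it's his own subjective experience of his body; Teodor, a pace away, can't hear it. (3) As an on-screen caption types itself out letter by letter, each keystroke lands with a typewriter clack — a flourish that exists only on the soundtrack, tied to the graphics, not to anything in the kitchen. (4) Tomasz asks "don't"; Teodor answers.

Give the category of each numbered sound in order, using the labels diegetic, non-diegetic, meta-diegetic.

(1) an in-world source (a dog); characters could hear it → diegetic.
(2) a subjective body sound — Tomasz's private perception, inaudible to Teodor → meta-diegetic.
(3) is non-diegetic: the caption isn't part of the story world, so neither is the sound tied to it.
(4) on-screen dialogue — Tomasz speaks and Teodor is there to hear → diegetic.

diegetic, meta-diegetic, non-diegetic, diegetic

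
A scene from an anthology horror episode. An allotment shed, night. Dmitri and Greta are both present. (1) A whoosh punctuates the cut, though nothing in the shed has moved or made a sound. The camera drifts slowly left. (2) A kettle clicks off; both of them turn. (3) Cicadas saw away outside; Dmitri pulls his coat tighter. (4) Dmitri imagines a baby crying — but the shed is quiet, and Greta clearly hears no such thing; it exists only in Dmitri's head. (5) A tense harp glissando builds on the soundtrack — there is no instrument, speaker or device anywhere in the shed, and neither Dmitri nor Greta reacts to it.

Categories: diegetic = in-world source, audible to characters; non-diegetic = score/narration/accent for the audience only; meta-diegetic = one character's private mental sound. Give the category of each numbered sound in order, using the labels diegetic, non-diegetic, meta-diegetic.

(1) is non-diegetic: nothing in the scene produces it; it's an accent added for the audience.
Sound (2): a kettle is a real object/event in the scene's world, so diegetic.
Sound (3): ambient/room sound belonging to the story's physical space, so diegetic.
(4) is meta-diegetic: Dmitri alone 'hears' it — an imagined sound, not present in the space.
(5) nothing in the shed produces it and the characters don't hear it — pure soundtrack → non-diegetic.

non-diegetic, diegetic, diegetic, meta-diegetic, non-diegetic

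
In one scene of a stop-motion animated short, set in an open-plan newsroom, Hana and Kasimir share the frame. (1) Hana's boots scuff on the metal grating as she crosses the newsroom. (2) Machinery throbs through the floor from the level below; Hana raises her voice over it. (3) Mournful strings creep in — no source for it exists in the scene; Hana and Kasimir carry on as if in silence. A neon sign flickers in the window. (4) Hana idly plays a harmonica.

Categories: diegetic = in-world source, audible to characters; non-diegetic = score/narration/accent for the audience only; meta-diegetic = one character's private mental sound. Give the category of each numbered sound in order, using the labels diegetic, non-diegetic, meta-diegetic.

diegetic, diegetic, non-diegetic, diegetic

(1) is diegetic: a character's body making contact with the set — an in-world sound.
Sound (2): machinery is part of the location's real environment, so diegetic.
(3) it has no source in the story world and no character can hear it — it's underscore → non-diegetic.
Sound (4): the instrument and the performer are both in the scene, so diegetic.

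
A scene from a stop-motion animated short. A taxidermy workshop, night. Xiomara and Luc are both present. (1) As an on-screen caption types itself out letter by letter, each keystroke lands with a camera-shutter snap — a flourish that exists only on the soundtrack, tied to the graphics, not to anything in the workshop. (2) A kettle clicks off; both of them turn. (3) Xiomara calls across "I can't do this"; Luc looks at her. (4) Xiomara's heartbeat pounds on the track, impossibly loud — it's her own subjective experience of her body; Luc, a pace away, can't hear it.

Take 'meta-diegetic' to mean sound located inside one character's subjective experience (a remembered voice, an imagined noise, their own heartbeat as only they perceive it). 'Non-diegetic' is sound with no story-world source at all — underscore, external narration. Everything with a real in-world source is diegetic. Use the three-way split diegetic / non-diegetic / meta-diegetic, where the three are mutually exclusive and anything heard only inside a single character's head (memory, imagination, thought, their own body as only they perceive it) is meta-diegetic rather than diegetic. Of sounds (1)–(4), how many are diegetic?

(1) it accompanies on-screen graphics, not anything inside the story world → non-diegetic.
Sound (2): the sound comes from a kettle physically present in the location, so diegetic.
(3) spoken by a character present in the story world → diegetic.
(4) is meta-diegetic: it's Xiomara's internal bodily sensation rendered as sound; only Xiomara 'hears' it.
So 2 of the 4 are diegetic: (2), (3).

2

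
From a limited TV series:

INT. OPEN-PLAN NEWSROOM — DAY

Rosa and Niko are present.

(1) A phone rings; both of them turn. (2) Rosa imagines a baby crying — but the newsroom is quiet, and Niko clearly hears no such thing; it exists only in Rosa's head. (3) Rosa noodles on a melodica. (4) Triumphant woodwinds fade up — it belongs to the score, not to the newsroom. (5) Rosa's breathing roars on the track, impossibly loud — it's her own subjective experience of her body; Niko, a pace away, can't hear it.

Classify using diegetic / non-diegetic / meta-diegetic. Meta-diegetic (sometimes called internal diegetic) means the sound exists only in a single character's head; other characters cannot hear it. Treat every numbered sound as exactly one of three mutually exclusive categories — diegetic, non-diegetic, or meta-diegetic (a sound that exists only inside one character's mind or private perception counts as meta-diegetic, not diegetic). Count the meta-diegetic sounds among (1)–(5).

2

Sound (1): a phone is a real object/event in the scene's world, so diegetic.
(2) subjective to Rosa: the newsroom is silent and Niko hears nothing → meta-diegetic.
(3) a character is playing a melodica on screen → diegetic.
(4) is non-diegetic: score with no on-screen or off-screen source; it exists for the audience alone.
(5) a subjective body sound — Rosa's private perception, inaudible to Niko → meta-diegetic.
Meta-diegetic: (2), (5) — that's 2.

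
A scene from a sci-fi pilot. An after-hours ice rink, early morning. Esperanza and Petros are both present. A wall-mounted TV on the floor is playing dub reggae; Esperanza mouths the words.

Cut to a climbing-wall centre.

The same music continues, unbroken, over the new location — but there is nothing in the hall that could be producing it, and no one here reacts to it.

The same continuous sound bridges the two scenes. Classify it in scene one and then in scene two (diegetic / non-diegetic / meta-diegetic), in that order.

diegetic, non-diegetic

Scene one: a wall-mounted TV is an on-screen source and Esperanza reacts to it → diegetic.
Scene two: there is no source in the hall and no one hears it — it's now underscore → non-diegetic.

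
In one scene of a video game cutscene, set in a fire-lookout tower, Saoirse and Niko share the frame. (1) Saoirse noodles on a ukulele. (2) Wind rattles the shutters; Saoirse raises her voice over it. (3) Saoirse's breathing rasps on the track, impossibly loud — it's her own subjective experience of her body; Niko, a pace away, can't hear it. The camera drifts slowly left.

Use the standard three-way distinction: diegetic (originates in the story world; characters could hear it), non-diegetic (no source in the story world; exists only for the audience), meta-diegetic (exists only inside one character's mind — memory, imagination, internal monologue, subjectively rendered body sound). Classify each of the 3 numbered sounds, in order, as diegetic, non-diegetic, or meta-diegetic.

diegetic, diegetic, meta-diegetic

Sound (1): Saoirse is producing the music live, in the story world, so diegetic.
Sound (2): it's the actual ambient sound of the location, so diegetic.
Sound (3): it's Saoirse's internal bodily sensation rendered as sound; only Saoirse 'hears' it, so meta-diegetic.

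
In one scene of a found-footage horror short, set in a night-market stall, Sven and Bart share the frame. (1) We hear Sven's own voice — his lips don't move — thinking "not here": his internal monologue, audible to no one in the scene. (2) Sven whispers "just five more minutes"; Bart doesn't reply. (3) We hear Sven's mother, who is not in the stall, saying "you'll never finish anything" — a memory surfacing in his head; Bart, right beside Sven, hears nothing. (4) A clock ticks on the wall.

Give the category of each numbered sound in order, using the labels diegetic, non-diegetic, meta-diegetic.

meta-diegetic, diegetic, meta-diegetic, diegetic

Sound (1): internal monologue — inside Sven's mind, not spoken into the scene, so meta-diegetic.
(2) is diegetic: spoken by a character present in the story world.
Sound (3): it's Sven's recollection rendered as sound; the other character can't hear it, so meta-diegetic.
(4) is diegetic: a clock is a real object/event in the scene's world.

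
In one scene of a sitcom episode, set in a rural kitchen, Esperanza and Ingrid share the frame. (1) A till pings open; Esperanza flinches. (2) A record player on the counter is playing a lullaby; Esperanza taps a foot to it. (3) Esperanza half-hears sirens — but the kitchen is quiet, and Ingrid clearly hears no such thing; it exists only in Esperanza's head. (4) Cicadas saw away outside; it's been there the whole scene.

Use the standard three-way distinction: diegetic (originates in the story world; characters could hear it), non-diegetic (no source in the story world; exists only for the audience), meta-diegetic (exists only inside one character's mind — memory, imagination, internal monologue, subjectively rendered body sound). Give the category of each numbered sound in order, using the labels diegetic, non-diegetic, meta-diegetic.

(1) is diegetic: a till is a real object/event in the scene's world.
Sound (2): a record player is a physical source in the scene and Esperanza reacts to it, so diegetic.
(3) is meta-diegetic: subjective to Esperanza: the kitchen is silent and Ingrid hears nothing.
(4) is diegetic: it's the actual ambient sound of the location.

diegetic, diegetic, meta-diegetic, diegetic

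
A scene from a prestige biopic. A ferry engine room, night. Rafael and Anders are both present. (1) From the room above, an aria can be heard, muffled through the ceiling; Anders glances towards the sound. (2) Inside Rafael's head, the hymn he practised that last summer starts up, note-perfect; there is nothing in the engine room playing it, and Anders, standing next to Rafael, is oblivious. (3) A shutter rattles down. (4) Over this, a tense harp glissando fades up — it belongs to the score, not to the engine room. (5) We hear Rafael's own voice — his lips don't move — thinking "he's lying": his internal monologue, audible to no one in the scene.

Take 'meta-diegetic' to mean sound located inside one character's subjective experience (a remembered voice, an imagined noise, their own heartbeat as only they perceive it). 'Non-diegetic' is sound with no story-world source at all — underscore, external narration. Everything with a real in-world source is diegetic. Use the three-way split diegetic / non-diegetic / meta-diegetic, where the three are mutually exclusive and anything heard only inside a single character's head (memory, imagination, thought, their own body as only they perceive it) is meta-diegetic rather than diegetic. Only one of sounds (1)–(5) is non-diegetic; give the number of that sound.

4

(1) is diegetic: it's coming from the room above — a location within the story world — and Anders reacts.
(2) the music is a memory playing inside Rafael's mind alone; no real-world source, Anders can't hear it → meta-diegetic.
(3) is diegetic: an in-world source (a shutter); characters could hear it.
(4) is non-diegetic: it has no source in the story world and no character can hear it — it's underscore.
Sound (5): it's Rafael's unspoken thought, heard only by the audience via his subjectivity, so meta-diegetic.
Only (4) is non-diegetic.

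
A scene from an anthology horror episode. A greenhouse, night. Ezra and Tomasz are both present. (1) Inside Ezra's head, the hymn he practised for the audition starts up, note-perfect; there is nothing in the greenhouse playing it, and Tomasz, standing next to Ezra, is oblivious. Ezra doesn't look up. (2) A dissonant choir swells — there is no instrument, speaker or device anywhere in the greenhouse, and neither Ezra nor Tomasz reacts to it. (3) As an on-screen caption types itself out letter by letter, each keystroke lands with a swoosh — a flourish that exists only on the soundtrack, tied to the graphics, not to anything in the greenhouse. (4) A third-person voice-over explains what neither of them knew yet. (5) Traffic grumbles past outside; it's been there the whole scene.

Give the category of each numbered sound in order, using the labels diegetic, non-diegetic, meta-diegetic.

meta-diegetic, non-diegetic, non-diegetic, non-diegetic, diegetic

(1) the music is a memory playing inside Ezra's mind alone; no real-world source, Tomasz can't hear it → meta-diegetic.
(2) score with no on-screen or off-screen source; it exists for the audience alone → non-diegetic.
(3) sound married to a title/caption — outside the diegesis by definition → non-diegetic.
Sound (4): commentary laid over the scene from outside the fiction, so non-diegetic.
(5) ambient/room sound belonging to the story's physical space → diegetic.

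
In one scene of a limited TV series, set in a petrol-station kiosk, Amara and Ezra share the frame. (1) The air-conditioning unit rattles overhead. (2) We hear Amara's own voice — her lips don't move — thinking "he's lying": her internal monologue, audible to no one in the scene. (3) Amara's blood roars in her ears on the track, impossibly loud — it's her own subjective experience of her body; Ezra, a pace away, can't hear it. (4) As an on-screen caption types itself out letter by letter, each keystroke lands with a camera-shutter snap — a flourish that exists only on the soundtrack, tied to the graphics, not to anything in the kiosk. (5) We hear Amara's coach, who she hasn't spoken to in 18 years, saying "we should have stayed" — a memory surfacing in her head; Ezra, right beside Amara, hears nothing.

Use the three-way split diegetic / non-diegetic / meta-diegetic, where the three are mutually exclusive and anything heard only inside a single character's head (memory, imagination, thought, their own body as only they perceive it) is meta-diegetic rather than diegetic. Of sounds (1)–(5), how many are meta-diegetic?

3

Sound (1): ambient/room sound belonging to the story's physical space, so diegetic.
(2) is meta-diegetic: Amara's thought-voice: a private mental sound no other character can hear.
(3) a subjective body sound — Amara's private perception, inaudible to Ezra → meta-diegetic.
(4) the caption isn't part of the story world, so neither is the sound tied to it → non-diegetic.
Sound (5): it's Amara's recollection rendered as sound; the other character can't hear it, so meta-diegetic.
Meta-diegetic: (2), (3), (5) — that's 3.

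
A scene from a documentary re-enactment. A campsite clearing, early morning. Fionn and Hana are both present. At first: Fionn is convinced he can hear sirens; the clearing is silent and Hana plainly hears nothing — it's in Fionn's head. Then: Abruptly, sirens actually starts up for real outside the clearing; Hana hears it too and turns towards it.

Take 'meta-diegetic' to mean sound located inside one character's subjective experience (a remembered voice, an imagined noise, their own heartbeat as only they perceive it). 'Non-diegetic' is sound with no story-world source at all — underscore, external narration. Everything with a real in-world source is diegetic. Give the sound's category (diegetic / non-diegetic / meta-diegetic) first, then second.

First: only Fionn 'hears' it — imagined, in his mind → meta-diegetic.
Second: now there's a real external source and Hana hears it too — in the story world → diegetic.

meta-diegetic, diegetic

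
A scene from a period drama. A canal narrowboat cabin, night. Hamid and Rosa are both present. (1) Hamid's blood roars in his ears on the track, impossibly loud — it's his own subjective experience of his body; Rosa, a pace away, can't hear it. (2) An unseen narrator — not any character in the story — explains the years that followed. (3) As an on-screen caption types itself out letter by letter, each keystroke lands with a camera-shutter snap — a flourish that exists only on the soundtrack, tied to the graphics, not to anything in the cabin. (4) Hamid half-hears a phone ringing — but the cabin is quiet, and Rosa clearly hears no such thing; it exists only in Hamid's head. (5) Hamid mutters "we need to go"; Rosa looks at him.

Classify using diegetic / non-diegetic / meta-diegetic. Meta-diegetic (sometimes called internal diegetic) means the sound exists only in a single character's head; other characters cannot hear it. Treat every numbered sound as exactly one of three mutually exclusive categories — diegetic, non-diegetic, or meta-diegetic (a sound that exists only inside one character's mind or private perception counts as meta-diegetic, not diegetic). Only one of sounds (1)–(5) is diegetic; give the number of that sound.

5

(1) it's Hamid's internal bodily sensation rendered as sound; only Hamid 'hears' it → meta-diegetic.
(2) is non-diegetic: the narrator exists outside the story world, addressing only the audience.
(3) it accompanies on-screen graphics, not anything inside the story world → non-diegetic.
(4) is meta-diegetic: the sound is imagined by Hamid; nothing in the story world is producing it and Rosa can't hear it.
(5) on-screen dialogue — Hamid speaks and Rosa is there to hear → diegetic.
Only (5) is diegetic.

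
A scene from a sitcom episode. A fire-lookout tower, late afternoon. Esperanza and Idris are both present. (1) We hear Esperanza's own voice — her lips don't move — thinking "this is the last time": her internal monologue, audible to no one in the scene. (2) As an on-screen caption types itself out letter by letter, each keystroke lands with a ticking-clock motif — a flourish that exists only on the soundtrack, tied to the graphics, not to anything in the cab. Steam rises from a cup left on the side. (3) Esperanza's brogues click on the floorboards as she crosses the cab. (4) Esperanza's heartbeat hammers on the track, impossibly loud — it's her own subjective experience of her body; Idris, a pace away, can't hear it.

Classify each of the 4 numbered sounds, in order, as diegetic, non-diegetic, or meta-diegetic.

(1) is meta-diegetic: Esperanza's thought-voice: a private mental sound no other character can hear.
(2) is non-diegetic: the caption isn't part of the story world, so neither is the sound tied to it.
Sound (3): Esperanza's footsteps are produced in the story world, so diegetic.
(4) is meta-diegetic: point-of-audition from inside Esperanza's body; not a sound in the room.

meta-diegetic, non-diegetic, diegetic, meta-diegetic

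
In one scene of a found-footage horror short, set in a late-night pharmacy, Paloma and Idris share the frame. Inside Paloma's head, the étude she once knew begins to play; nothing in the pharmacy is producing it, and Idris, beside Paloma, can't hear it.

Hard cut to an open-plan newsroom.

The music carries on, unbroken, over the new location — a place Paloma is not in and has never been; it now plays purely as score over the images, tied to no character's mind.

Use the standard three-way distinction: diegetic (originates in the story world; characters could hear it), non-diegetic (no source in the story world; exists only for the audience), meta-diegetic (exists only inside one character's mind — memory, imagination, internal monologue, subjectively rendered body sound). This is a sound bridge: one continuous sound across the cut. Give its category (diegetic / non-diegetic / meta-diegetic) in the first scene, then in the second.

meta-diegetic, non-diegetic

Scene one: the music exists only inside Paloma's mind; Idris can't hear it → meta-diegetic.
Scene two: it's detached from Paloma entirely and plays over unrelated images with no in-world source — conventional underscore → non-diegetic.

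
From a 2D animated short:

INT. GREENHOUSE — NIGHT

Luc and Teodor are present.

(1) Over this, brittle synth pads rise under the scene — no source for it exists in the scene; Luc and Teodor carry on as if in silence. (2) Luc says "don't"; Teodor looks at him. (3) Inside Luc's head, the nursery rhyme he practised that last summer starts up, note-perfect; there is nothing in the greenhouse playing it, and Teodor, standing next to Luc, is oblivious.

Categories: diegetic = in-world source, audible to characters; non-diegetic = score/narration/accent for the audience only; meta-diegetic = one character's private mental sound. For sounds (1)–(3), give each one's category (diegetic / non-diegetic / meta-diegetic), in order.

non-diegetic, diegetic, meta-diegetic

(1) score with no on-screen or off-screen source; it exists for the audience alone → non-diegetic.
Sound (2): on-screen dialogue — Luc speaks and Teodor is there to hear, so diegetic.
Sound (3): the music is a memory playing inside Luc's mind alone; no real-world source, Teodor can't hear it, so meta-diegetic.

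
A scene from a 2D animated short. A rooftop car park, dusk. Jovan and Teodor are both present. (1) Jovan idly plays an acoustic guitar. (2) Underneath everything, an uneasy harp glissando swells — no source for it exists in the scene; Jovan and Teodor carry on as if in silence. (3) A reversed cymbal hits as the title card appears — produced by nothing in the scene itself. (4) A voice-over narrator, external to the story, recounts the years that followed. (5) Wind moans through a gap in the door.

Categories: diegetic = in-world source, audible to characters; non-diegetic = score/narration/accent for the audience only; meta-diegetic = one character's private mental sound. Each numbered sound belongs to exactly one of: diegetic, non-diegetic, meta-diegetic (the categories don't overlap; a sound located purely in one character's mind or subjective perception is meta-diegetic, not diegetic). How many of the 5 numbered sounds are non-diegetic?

(1) a character is playing an acoustic guitar on screen → diegetic.
(2) it has no source in the story world and no character can hear it — it's underscore → non-diegetic.
Sound (3): it's a sound-design accent with no in-world source; no one in the scene can hear it, so non-diegetic.
(4) is non-diegetic: the narrator exists outside the story world, addressing only the audience.
(5) is diegetic: it's the actual ambient sound of the location.
Non-diegetic: (2), (3), (4) — that's 3.

3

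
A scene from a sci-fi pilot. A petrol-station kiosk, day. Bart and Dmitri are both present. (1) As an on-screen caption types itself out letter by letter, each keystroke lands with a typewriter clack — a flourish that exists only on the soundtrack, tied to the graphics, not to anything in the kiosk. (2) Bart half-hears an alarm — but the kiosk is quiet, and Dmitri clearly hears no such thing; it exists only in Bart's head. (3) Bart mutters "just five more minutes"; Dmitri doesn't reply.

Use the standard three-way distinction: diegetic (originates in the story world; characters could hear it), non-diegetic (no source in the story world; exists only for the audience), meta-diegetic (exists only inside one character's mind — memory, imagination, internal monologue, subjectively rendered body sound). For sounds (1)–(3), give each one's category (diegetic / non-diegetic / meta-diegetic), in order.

non-diegetic, meta-diegetic, diegetic

(1) is non-diegetic: the caption isn't part of the story world, so neither is the sound tied to it.
(2) is meta-diegetic: Bart alone 'hears' it — an imagined sound, not present in the space.
Sound (3): Bart is a character speaking aloud in the scene, so diegetic.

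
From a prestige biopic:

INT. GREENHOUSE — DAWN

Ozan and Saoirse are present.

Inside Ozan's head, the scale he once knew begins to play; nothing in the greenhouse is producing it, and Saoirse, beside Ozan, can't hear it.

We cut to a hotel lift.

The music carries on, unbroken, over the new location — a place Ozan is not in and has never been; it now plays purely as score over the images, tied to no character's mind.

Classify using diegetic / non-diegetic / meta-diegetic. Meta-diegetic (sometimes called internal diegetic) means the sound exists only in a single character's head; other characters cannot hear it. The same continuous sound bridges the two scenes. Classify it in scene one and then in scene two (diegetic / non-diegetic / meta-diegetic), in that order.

meta-diegetic, non-diegetic

Scene one: the music exists only inside Ozan's mind; Saoirse can't hear it → meta-diegetic.
Scene two: it's detached from Ozan entirely and plays over unrelated images with no in-world source — conventional underscore → non-diegetic.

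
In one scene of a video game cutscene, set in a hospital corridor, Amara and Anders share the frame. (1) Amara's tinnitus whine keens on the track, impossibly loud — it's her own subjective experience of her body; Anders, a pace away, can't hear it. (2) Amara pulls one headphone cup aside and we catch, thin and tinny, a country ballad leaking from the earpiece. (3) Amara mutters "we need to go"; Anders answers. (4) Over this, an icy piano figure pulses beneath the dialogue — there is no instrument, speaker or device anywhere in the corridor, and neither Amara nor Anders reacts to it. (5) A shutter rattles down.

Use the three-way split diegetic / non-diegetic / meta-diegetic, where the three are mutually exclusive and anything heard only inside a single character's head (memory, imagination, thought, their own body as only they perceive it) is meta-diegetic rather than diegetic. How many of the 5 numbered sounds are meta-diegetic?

1

(1) is meta-diegetic: a subjective body sound — Amara's private perception, inaudible to Anders.
(2) it's leaking from a physical pair of headphones in the scene → diegetic.
(3) is diegetic: spoken by a character present in the story world.
Sound (4): it has no source in the story world and no character can hear it — it's underscore, so non-diegetic.
Sound (5): a shutter is a real object/event in the scene's world, so diegetic.
So 1 of the 5 is meta-diegetic: (1).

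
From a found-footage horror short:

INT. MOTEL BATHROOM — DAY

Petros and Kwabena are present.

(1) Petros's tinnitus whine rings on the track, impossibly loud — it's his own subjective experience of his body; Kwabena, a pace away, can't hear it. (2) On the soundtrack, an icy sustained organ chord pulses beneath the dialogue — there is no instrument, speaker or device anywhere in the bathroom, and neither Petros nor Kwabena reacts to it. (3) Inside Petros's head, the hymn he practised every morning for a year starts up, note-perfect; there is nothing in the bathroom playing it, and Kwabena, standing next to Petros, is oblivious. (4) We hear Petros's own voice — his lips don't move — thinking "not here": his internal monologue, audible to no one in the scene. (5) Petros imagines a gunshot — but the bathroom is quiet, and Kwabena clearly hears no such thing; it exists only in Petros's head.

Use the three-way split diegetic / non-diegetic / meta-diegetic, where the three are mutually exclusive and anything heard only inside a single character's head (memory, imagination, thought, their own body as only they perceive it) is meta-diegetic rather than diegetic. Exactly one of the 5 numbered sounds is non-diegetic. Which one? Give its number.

2

Sound (1): a subjective body sound — Petros's private perception, inaudible to Kwabena, so meta-diegetic.
(2) nothing in the bathroom produces it and the characters don't hear it — pure soundtrack → non-diegetic.
Sound (3): the music is a memory playing inside Petros's mind alone; no real-world source, Kwabena can't hear it, so meta-diegetic.
(4) is meta-diegetic: it's Petros's unspoken thought, heard only by the audience via his subjectivity.
Sound (5): subjective to Petros: the bathroom is silent and Kwabena hears nothing, so meta-diegetic.
Only (2) is non-diegetic.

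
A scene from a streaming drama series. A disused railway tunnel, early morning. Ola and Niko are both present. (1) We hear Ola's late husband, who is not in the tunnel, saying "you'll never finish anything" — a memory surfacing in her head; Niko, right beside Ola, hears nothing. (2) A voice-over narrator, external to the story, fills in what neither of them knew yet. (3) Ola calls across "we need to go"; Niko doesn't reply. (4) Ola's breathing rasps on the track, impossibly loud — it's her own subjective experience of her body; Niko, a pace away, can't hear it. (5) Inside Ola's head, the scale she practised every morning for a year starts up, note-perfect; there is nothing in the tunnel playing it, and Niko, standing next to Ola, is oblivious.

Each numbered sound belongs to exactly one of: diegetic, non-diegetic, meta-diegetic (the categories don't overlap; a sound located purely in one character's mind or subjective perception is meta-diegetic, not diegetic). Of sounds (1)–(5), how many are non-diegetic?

1

(1) the voice is a memory playing only inside Ola's mind; Niko can't hear it → meta-diegetic.
(2) is non-diegetic: the narrator exists outside the story world, addressing only the audience.
(3) on-screen dialogue — Ola speaks and Niko is there to hear → diegetic.
(4) point-of-audition from inside Ola's body; not a sound in the room → meta-diegetic.
(5) it lives in Ola's subjectivity, not in the tunnel → meta-diegetic.
Non-diegetic: (2) — that's 1.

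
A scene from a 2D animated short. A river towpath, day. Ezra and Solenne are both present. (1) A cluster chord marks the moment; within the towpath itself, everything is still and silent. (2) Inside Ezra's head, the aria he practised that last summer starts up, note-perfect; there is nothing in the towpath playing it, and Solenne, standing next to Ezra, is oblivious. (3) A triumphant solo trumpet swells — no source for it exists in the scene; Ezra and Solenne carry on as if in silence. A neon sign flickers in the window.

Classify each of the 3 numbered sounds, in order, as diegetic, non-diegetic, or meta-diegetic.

(1) is non-diegetic: an editorial stinger — it belongs to the cut, not the story world.
(2) it lives in Ezra's subjectivity, not in the towpath → meta-diegetic.
(3) it has no source in the story world and no character can hear it — it's underscore → non-diegetic.

non-diegetic, meta-diegetic, non-diegetic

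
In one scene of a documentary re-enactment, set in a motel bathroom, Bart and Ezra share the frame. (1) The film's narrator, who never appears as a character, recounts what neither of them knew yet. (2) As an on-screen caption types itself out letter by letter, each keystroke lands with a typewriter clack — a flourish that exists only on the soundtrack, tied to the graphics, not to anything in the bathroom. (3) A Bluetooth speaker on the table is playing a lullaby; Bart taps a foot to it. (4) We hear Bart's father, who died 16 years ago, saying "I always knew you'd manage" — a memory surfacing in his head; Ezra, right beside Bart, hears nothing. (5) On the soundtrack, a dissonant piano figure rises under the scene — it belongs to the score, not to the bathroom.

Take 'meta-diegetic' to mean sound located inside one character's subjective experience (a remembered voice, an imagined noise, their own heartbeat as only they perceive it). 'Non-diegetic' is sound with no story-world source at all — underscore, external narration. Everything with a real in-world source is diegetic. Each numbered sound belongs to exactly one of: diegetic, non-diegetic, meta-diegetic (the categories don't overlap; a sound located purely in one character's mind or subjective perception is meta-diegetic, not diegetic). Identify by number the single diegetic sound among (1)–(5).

3

Sound (1): commentary laid over the scene from outside the fiction, so non-diegetic.
(2) the caption isn't part of the story world, so neither is the sound tied to it → non-diegetic.
(3) the music comes from an on-screen device that Bart responds to → diegetic.
(4) is meta-diegetic: it's Bart's recollection rendered as sound; the other character can't hear it.
(5) it has no source in the story world and no character can hear it — it's underscore → non-diegetic.
Only (3) is diegetic.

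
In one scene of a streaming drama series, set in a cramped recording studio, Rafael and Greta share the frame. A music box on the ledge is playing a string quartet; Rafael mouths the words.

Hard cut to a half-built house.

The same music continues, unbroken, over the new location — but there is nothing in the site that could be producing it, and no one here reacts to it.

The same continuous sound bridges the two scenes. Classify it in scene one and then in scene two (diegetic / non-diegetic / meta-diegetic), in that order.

Scene one: a music box is an on-screen source and Rafael reacts to it → diegetic.
Scene two: there is no source in the site and no one hears it — it's now underscore → non-diegetic.

diegetic, non-diegetic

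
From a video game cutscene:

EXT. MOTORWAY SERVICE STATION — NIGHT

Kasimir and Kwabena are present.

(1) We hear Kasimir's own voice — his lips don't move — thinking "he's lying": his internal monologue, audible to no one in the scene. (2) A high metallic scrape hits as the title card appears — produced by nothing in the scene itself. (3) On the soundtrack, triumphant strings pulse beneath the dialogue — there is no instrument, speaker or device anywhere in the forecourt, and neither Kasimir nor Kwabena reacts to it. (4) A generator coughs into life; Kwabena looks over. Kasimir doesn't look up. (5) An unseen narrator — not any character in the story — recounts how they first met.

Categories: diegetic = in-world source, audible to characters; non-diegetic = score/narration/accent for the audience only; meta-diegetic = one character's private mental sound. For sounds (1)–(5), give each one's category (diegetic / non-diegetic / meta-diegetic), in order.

meta-diegetic, non-diegetic, non-diegetic, diegetic, non-diegetic

Sound (1): it's Kasimir's unspoken thought, heard only by the audience via his subjectivity, so meta-diegetic.
(2) is non-diegetic: it's a sound-design accent with no in-world source; no one in the scene can hear it.
Sound (3): score with no on-screen or off-screen source; it exists for the audience alone, so non-diegetic.
(4) is diegetic: the sound comes from a generator physically present in the location.
(5) is non-diegetic: external voice-over — not a character, not heard by anyone in the scene.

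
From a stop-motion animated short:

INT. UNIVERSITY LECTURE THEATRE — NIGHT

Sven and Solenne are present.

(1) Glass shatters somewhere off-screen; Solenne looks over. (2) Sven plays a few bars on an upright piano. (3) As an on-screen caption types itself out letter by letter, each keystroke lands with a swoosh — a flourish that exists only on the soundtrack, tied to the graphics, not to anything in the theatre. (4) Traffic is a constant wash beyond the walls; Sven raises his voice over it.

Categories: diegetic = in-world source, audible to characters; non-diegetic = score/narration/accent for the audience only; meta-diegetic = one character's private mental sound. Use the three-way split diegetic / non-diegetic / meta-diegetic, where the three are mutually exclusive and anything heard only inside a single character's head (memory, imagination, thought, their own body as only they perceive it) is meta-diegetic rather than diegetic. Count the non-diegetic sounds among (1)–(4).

1

Sound (1): glass is a real object/event in the scene's world, so diegetic.
(2) is diegetic: a character is playing an upright piano on screen.
(3) sound married to a title/caption — outside the diegesis by definition → non-diegetic.
(4) it's the actual ambient sound of the location → diegetic.
So 1 of the 4 is non-diegetic: (3).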